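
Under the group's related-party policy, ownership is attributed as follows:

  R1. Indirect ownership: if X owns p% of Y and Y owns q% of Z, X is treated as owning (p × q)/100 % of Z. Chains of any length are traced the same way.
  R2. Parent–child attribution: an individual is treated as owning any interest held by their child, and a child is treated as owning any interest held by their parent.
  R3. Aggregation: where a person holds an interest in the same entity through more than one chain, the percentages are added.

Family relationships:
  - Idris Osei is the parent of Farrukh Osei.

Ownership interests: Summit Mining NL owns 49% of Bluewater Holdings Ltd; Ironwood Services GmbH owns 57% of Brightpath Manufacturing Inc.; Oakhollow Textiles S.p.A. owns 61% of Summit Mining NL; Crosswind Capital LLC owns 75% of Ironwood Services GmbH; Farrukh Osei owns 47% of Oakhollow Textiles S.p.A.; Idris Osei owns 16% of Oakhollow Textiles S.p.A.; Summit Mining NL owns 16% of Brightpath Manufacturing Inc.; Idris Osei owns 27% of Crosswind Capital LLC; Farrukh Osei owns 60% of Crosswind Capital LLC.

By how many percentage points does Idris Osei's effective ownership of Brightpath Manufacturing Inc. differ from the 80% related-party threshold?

By parent–child attribution (R2), Idris Osei is treated as also owning Farrukh Osei's interest in Crosswind Capital LLC, giving 27% + 60% = 87%.
By parent–child attribution (R2), Idris Osei is treated as also owning Farrukh Osei's interest in Oakhollow Textiles S.p.A, giving 16% + 47% = 63%.
Chain via Crosswind Capital LLC → Ironwood Services GmbH (R1): 87% × 75% × 57% = 37.1925% of Brightpath Manufacturing Inc.
Chain via Oakhollow Textiles S.p.A. → Summit Mining NL (R1): 63% × 61% × 16% = 6.1488% of Brightpath Manufacturing Inc.
Aggregating (R3): 37.1925% + 6.1488% = 43.3413%.
43.3413% falls short of the 80% threshold by 36.6587 percentage points.

36.6587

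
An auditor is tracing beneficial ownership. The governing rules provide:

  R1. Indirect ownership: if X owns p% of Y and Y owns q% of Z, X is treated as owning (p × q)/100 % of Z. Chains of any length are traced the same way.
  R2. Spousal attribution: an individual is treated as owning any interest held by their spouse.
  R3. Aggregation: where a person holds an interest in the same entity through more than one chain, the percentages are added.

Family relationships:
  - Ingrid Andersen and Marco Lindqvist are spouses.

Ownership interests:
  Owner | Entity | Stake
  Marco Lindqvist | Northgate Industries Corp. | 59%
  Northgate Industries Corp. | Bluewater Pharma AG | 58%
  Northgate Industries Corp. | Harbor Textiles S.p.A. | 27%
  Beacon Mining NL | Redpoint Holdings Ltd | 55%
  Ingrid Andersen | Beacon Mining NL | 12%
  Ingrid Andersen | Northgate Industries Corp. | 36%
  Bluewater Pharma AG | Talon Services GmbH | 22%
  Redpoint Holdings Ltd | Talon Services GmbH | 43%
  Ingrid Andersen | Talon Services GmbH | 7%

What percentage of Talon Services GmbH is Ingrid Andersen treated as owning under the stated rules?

By spousal attribution (R2), Ingrid Andersen is treated as also owning Marco Lindqvist's interest in Northgate Industries Corp, giving 36% + 59% = 95%.
Chain via Northgate Industries Corp. → Bluewater Pharma AG (R1): 95% × 58% × 22% = 12.122% of Talon Services GmbH.
Chain via Beacon Mining NL → Redpoint Holdings Ltd (R1): 12% × 55% × 43% = 2.838% of Talon Services GmbH.
Direct interest in Talon Services GmbH: 7%.
Aggregating (R3): 12.122% + 2.838% + 7% = 21.96%.

21.96%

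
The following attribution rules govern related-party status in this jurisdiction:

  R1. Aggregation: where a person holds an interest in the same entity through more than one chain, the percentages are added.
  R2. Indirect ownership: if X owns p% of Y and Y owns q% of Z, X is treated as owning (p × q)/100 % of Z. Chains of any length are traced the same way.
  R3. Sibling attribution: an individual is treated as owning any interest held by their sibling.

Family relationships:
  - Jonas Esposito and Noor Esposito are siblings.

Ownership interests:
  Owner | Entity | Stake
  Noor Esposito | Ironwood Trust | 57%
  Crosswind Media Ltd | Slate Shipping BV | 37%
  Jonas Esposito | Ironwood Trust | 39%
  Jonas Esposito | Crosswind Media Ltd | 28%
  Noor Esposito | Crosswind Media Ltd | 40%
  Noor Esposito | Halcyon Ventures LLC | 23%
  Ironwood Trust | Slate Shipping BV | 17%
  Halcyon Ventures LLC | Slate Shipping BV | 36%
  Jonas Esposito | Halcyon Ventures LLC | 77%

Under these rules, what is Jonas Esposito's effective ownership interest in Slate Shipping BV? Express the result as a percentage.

By sibling attribution (R3), Jonas Esposito is treated as also owning Noor Esposito's interest in Ironwood Trust, giving 39% + 57% = 96%.
By sibling attribution (R3), Jonas Esposito is treated as also owning Noor Esposito's interest in Crosswind Media Ltd, giving 28% + 40% = 68%.
By sibling attribution (R3), Jonas Esposito is treated as also owning Noor Esposito's interest in Halcyon Ventures LLC, giving 77% + 23% = 100%.
Chain via Ironwood Trust (R2): 96% × 17% = 16.32% of Slate Shipping BV.
Chain via Crosswind Media Ltd (R2): 68% × 37% = 25.16% of Slate Shipping BV.
Chain via Halcyon Ventures LLC (R2): 100% × 36% = 36% of Slate Shipping BV.
Aggregating (R1): 16.32% + 25.16% + 36% = 77.48%.

77.48%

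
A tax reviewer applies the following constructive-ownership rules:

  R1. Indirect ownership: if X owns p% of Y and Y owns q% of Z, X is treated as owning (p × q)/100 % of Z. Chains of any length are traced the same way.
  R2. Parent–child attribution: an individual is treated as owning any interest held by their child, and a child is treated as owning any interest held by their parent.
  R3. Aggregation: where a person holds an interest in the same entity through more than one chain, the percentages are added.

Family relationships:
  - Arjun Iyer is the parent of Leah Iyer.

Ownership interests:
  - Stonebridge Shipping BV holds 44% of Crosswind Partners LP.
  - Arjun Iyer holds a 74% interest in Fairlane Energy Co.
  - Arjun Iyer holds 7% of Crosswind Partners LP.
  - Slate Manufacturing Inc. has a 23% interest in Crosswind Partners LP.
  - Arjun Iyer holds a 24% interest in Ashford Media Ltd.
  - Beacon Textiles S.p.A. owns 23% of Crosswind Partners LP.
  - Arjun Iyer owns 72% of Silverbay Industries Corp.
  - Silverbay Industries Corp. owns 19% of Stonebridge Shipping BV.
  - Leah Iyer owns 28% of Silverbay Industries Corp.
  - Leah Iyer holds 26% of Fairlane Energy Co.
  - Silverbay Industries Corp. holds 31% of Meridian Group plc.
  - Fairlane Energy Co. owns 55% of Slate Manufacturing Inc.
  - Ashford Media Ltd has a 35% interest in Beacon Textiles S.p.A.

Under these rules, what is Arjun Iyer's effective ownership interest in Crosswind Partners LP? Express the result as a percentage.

29.942%

By parent–child attribution (R2), Arjun Iyer is treated as also owning Leah Iyer's interest in Silverbay Industries Corp, giving 72% + 28% = 100%.
By parent–child attribution (R2), Arjun Iyer is treated as also owning Leah Iyer's interest in Fairlane Energy Co, giving 74% + 26% = 100%.
Chain via Silverbay Industries Corp. → Stonebridge Shipping BV (R1): 100% × 19% × 44% = 8.36% of Crosswind Partners LP.
Chain via Ashford Media Ltd → Beacon Textiles S.p.A. (R1): 24% × 35% × 23% = 1.932% of Crosswind Partners LP.
Chain via Fairlane Energy Co. → Slate Manufacturing Inc. (R1): 100% × 55% × 23% = 12.65% of Crosswind Partners LP.
Direct interest in Crosswind Partners LP: 7%.
Aggregating (R3): 8.36% + 1.932% + 12.65% + 7% = 29.942%.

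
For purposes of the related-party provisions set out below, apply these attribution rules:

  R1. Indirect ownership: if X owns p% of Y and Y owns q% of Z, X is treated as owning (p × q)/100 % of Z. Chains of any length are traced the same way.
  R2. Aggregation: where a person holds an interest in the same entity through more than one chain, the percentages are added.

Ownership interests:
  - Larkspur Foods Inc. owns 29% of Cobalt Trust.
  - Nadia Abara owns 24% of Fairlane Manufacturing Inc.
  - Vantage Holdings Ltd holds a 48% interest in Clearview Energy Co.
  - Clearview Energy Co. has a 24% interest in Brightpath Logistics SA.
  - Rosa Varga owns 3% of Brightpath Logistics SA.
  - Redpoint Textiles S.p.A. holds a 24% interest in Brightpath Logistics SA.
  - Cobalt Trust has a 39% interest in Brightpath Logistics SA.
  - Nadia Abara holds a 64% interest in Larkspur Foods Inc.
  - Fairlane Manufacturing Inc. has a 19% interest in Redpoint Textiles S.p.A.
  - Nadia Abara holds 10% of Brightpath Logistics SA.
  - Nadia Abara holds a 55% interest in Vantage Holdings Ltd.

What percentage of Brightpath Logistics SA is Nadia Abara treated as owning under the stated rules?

24.6688%

Chain via Larkspur Foods Inc. → Cobalt Trust (R1): 64% × 29% × 39% = 7.2384% of Brightpath Logistics SA.
Chain via Vantage Holdings Ltd → Clearview Energy Co. (R1): 55% × 48% × 24% = 6.336% of Brightpath Logistics SA.
Chain via Fairlane Manufacturing Inc. → Redpoint Textiles S.p.A. (R1): 24% × 19% × 24% = 1.0944% of Brightpath Logistics SA.
Direct interest in Brightpath Logistics SA: 10%.
Aggregating (R2): 7.2384% + 6.336% + 1.0944% + 10% = 24.6688%.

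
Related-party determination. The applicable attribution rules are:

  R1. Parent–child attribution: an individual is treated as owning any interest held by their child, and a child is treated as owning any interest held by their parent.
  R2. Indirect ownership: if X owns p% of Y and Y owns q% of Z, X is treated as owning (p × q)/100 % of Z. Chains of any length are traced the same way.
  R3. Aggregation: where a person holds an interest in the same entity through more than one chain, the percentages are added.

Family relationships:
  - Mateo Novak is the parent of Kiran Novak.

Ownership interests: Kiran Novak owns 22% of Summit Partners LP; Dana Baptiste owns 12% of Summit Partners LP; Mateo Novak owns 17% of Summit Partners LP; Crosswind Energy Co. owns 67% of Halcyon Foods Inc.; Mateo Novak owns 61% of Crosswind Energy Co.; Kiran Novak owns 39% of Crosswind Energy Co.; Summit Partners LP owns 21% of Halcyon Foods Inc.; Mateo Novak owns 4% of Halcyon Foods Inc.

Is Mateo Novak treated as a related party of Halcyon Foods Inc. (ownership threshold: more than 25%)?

Yes

By parent–child attribution (R1), Mateo Novak is treated as also owning Kiran Novak's interest in Summit Partners LP, giving 17% + 22% = 39%.
By parent–child attribution (R1), Mateo Novak is treated as also owning Kiran Novak's interest in Crosswind Energy Co, giving 61% + 39% = 100%.
Chain via Summit Partners LP (R2): 39% × 21% = 8.19% of Halcyon Foods Inc.
Chain via Crosswind Energy Co. (R2): 100% × 67% = 67% of Halcyon Foods Inc.
Direct interest in Halcyon Foods Inc: 4%.
Aggregating (R3): 8.19% + 67% + 4% = 79.19%.
79.19% exceeds the 25% threshold, so Mateo is a related party to Halcyon Foods Inc.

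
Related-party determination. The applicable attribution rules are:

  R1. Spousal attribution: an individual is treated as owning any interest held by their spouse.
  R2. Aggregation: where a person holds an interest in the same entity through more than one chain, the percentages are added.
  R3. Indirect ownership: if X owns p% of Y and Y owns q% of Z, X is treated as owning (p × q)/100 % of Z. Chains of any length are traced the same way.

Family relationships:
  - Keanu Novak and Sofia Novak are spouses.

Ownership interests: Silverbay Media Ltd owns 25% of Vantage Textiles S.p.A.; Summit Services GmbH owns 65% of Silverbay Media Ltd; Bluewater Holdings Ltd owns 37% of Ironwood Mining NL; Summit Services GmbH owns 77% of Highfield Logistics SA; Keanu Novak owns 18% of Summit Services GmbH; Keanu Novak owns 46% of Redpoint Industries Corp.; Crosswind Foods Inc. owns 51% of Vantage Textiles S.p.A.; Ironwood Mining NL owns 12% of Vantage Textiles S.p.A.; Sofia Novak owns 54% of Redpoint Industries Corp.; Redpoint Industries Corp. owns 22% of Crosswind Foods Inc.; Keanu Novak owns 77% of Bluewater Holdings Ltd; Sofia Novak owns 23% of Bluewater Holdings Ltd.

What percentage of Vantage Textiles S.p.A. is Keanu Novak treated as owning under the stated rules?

18.585%

By spousal attribution (R1), Keanu Novak is treated as also owning Sofia Novak's interest in Redpoint Industries Corp, giving 46% + 54% = 100%.
By spousal attribution (R1), Keanu Novak is treated as also owning Sofia Novak's interest in Bluewater Holdings Ltd, giving 77% + 23% = 100%.
Chain via Redpoint Industries Corp. → Crosswind Foods Inc. (R3): 100% × 22% × 51% = 11.22% of Vantage Textiles S.p.A.
Chain via Summit Services GmbH → Silverbay Media Ltd (R3): 18% × 65% × 25% = 2.925% of Vantage Textiles S.p.A.
Chain via Bluewater Holdings Ltd → Ironwood Mining NL (R3): 100% × 37% × 12% = 4.44% of Vantage Textiles S.p.A.
Aggregating (R2): 11.22% + 2.925% + 4.44% = 18.585%.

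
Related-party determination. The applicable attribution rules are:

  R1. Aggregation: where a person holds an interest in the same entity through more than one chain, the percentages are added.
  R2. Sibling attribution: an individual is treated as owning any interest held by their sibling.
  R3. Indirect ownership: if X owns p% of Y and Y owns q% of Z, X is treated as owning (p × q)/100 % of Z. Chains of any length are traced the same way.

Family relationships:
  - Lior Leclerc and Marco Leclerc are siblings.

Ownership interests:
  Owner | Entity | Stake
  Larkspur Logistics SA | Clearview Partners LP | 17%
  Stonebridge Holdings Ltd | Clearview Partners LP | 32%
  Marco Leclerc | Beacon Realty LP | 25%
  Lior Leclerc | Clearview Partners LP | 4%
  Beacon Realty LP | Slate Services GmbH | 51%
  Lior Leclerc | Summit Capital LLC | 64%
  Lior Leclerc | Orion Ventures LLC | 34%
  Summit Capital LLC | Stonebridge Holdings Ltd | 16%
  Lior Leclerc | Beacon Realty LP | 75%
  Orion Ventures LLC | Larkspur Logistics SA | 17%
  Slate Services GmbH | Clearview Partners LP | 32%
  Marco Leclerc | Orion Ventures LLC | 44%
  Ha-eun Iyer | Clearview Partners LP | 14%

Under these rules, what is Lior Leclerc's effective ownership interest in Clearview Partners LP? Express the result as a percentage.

By sibling attribution (R2), Lior Leclerc is treated as also owning Marco Leclerc's interest in Orion Ventures LLC, giving 34% + 44% = 78%.
By sibling attribution (R2), Lior Leclerc is treated as also owning Marco Leclerc's interest in Beacon Realty LP, giving 75% + 25% = 100%.
Chain via Summit Capital LLC → Stonebridge Holdings Ltd (R3): 64% × 16% × 32% = 3.2768% of Clearview Partners LP.
Chain via Orion Ventures LLC → Larkspur Logistics SA (R3): 78% × 17% × 17% = 2.2542% of Clearview Partners LP.
Chain via Beacon Realty LP → Slate Services GmbH (R3): 100% × 51% × 32% = 16.32% of Clearview Partners LP.
Direct interest in Clearview Partners LP: 4%.
Aggregating (R1): 3.2768% + 2.2542% + 16.32% + 4% = 25.851%.

25.851%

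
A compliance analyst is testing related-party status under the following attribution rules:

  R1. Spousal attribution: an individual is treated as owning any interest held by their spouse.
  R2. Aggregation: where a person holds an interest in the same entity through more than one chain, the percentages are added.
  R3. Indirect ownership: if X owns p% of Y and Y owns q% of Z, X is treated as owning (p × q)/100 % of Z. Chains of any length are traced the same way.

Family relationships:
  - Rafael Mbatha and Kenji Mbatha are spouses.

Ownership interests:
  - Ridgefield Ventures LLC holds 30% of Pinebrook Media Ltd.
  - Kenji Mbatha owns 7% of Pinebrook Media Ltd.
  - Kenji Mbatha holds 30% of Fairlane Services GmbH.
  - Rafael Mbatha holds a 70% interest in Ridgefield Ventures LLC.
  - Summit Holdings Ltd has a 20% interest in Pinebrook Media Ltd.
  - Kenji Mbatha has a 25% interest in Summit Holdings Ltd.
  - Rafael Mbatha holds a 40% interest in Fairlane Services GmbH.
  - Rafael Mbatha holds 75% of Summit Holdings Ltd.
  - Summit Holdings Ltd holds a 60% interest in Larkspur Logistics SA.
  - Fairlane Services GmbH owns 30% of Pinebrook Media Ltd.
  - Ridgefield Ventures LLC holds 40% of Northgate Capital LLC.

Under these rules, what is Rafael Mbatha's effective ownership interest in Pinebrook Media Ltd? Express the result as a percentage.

69%

By spousal attribution (R1), Rafael Mbatha is treated as also owning Kenji Mbatha's interest in Summit Holdings Ltd, giving 75% + 25% = 100%.
By spousal attribution (R1), Rafael Mbatha is treated as also owning Kenji Mbatha's interest in Fairlane Services GmbH, giving 40% + 30% = 70%.
By spousal attribution (R1), Rafael Mbatha is treated as owning Kenji Mbatha's 7% interest in Pinebrook Media Ltd.
Chain via Summit Holdings Ltd (R3): 100% × 20% = 20% of Pinebrook Media Ltd.
Chain via Ridgefield Ventures LLC (R3): 70% × 30% = 21% of Pinebrook Media Ltd.
Chain via Fairlane Services GmbH (R3): 70% × 30% = 21% of Pinebrook Media Ltd.
Direct interest in Pinebrook Media Ltd: 7%.
Aggregating (R2): 20% + 21% + 21% + 7% = 69%.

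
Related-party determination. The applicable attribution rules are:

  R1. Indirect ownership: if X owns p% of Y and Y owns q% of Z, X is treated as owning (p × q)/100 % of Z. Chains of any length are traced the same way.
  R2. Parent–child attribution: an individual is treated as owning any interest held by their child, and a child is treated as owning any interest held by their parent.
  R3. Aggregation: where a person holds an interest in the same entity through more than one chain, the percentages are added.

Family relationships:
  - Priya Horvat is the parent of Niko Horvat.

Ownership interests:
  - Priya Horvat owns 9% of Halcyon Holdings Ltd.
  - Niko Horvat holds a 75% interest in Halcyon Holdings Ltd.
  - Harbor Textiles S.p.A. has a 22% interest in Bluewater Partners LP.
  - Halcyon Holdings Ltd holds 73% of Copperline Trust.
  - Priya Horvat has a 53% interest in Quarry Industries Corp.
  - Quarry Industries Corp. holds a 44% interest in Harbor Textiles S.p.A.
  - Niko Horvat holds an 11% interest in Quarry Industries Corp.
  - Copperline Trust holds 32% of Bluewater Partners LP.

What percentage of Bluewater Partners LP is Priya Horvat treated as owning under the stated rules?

25.8176%

By parent–child attribution (R2), Priya Horvat is treated as also owning Niko Horvat's interest in Halcyon Holdings Ltd, giving 9% + 75% = 84%.
By parent–child attribution (R2), Priya Horvat is treated as also owning Niko Horvat's interest in Quarry Industries Corp, giving 53% + 11% = 64%.
Chain via Halcyon Holdings Ltd → Copperline Trust (R1): 84% × 73% × 32% = 19.6224% of Bluewater Partners LP.
Chain via Quarry Industries Corp. → Harbor Textiles S.p.A. (R1): 64% × 44% × 22% = 6.1952% of Bluewater Partners LP.
Aggregating (R3): 19.6224% + 6.1952% = 25.8176%.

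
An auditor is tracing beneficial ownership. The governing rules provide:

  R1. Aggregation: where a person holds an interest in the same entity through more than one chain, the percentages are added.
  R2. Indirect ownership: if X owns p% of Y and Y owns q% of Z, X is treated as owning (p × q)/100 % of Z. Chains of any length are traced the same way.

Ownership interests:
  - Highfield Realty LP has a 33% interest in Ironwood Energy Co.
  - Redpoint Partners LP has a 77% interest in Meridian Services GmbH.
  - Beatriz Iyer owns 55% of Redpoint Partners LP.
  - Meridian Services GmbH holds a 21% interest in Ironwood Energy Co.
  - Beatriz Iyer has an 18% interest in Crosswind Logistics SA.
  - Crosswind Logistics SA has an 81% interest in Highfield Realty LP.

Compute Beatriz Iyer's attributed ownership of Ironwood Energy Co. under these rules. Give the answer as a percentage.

13.7049%

Chain via Redpoint Partners LP → Meridian Services GmbH (R2): 55% × 77% × 21% = 8.8935% of Ironwood Energy Co.
Chain via Crosswind Logistics SA → Highfield Realty LP (R2): 18% × 81% × 33% = 4.8114% of Ironwood Energy Co.
Aggregating (R1): 8.8935% + 4.8114% = 13.7049%.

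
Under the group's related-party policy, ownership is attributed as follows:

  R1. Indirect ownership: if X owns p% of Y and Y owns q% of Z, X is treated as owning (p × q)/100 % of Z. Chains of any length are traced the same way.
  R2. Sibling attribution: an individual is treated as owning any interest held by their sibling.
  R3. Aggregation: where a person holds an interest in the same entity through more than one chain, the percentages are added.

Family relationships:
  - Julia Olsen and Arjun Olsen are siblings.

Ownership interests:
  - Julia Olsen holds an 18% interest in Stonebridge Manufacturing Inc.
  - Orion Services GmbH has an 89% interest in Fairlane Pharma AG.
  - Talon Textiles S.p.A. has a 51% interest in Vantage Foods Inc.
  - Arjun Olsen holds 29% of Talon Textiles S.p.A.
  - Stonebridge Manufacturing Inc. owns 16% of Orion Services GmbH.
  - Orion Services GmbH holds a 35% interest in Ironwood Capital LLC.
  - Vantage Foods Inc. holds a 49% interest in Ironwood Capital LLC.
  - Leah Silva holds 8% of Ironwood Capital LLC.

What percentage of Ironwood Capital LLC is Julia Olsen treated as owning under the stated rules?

By sibling attribution (R2), Julia Olsen is treated as owning Arjun Olsen's 29% interest in Talon Textiles S.p.A.
Chain via Stonebridge Manufacturing Inc. → Orion Services GmbH (R1): 18% × 16% × 35% = 1.008% of Ironwood Capital LLC.
Chain via Talon Textiles S.p.A. → Vantage Foods Inc. (R1): 29% × 51% × 49% = 7.2471% of Ironwood Capital LLC.
Aggregating (R3): 1.008% + 7.2471% = 8.2551%.

8.2551%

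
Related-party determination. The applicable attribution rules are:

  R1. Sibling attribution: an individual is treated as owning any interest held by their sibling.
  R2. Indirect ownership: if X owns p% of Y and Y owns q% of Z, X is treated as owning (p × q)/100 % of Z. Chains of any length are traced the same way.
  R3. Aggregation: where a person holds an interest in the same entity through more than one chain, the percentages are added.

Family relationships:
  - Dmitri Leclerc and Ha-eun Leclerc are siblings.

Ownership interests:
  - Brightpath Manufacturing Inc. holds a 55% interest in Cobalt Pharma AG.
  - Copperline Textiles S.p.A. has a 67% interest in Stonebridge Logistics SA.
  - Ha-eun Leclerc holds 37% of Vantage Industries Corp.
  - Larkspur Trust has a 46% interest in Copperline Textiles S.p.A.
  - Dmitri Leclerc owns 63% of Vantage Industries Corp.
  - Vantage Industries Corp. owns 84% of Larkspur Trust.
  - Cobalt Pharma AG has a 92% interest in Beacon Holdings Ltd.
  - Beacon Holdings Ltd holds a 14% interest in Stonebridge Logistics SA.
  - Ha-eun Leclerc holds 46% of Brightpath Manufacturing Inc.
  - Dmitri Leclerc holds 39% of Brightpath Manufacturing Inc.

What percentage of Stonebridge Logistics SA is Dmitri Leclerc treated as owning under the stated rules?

31.9102%

By sibling attribution (R1), Dmitri Leclerc is treated as also owning Ha-eun Leclerc's interest in Brightpath Manufacturing Inc, giving 39% + 46% = 85%.
By sibling attribution (R1), Dmitri Leclerc is treated as also owning Ha-eun Leclerc's interest in Vantage Industries Corp, giving 63% + 37% = 100%.
Chain via Brightpath Manufacturing Inc. → Cobalt Pharma AG → Beacon Holdings Ltd (R2): 85% × 55% × 92% × 14% = 6.0214% of Stonebridge Logistics SA.
Chain via Vantage Industries Corp. → Larkspur Trust → Copperline Textiles S.p.A. (R2): 100% × 84% × 46% × 67% = 25.8888% of Stonebridge Logistics SA.
Aggregating (R3): 6.0214% + 25.8888% = 31.9102%.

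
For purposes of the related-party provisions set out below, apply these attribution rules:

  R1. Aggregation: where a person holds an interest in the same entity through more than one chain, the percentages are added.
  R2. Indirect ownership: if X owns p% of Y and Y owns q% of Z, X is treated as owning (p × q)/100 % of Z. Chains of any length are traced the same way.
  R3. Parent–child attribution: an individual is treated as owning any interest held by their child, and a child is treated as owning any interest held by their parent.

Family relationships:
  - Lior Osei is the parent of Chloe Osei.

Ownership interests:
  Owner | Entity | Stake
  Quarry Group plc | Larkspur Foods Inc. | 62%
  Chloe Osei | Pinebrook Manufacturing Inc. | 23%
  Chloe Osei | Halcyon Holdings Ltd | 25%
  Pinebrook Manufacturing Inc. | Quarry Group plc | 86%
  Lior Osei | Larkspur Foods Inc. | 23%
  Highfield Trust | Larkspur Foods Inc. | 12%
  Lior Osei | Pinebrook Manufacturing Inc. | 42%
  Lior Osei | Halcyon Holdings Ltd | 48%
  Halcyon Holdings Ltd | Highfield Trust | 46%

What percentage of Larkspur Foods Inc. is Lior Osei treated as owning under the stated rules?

61.6876%

By parent–child attribution (R3), Lior Osei is treated as also owning Chloe Osei's interest in Halcyon Holdings Ltd, giving 48% + 25% = 73%.
By parent–child attribution (R3), Lior Osei is treated as also owning Chloe Osei's interest in Pinebrook Manufacturing Inc, giving 42% + 23% = 65%.
Chain via Halcyon Holdings Ltd → Highfield Trust (R2): 73% × 46% × 12% = 4.0296% of Larkspur Foods Inc.
Chain via Pinebrook Manufacturing Inc. → Quarry Group plc (R2): 65% × 86% × 62% = 34.658% of Larkspur Foods Inc.
Direct interest in Larkspur Foods Inc: 23%.
Aggregating (R1): 4.0296% + 34.658% + 23% = 61.6876%.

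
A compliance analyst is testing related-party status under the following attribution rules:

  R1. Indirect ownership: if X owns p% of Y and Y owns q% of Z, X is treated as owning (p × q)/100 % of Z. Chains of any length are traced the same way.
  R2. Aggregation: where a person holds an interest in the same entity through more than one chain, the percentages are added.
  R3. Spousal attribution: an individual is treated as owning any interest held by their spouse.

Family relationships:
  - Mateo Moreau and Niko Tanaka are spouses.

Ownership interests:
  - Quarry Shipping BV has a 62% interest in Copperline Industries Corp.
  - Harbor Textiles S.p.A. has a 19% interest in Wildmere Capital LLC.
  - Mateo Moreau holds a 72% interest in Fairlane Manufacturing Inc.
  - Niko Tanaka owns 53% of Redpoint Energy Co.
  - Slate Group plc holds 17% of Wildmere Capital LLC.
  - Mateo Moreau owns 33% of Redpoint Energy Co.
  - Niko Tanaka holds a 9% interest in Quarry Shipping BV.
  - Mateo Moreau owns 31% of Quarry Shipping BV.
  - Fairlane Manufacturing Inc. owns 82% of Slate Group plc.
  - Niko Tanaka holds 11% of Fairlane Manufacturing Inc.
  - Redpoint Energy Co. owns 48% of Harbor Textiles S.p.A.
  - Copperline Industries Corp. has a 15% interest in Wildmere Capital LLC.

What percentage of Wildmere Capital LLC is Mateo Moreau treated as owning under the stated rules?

23.1334%

By spousal attribution (R3), Mateo Moreau is treated as also owning Niko Tanaka's interest in Quarry Shipping BV, giving 31% + 9% = 40%.
By spousal attribution (R3), Mateo Moreau is treated as also owning Niko Tanaka's interest in Redpoint Energy Co, giving 33% + 53% = 86%.
By spousal attribution (R3), Mateo Moreau is treated as also owning Niko Tanaka's interest in Fairlane Manufacturing Inc, giving 72% + 11% = 83%.
Chain via Quarry Shipping BV → Copperline Industries Corp. (R1): 40% × 62% × 15% = 3.72% of Wildmere Capital LLC.
Chain via Redpoint Energy Co. → Harbor Textiles S.p.A. (R1): 86% × 48% × 19% = 7.8432% of Wildmere Capital LLC.
Chain via Fairlane Manufacturing Inc. → Slate Group plc (R1): 83% × 82% × 17% = 11.5702% of Wildmere Capital LLC.
Aggregating (R2): 3.72% + 7.8432% + 11.5702% = 23.1334%.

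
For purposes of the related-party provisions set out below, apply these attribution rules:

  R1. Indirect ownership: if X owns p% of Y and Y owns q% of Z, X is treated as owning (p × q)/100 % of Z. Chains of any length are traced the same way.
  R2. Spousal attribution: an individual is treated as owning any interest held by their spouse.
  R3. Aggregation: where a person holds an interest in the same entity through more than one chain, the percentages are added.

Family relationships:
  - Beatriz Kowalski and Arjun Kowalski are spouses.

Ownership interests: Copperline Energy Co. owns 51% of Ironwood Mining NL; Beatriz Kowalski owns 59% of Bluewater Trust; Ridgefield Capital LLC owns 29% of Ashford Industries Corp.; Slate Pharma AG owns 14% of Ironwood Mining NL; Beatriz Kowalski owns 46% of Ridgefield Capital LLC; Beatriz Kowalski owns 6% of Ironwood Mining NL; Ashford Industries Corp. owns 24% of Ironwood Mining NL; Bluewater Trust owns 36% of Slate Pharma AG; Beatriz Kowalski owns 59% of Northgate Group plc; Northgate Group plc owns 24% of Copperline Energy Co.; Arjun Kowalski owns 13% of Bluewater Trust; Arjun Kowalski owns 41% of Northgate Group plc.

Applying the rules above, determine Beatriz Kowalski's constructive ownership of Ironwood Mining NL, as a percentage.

By spousal attribution (R2), Beatriz Kowalski is treated as also owning Arjun Kowalski's interest in Bluewater Trust, giving 59% + 13% = 72%.
By spousal attribution (R2), Beatriz Kowalski is treated as also owning Arjun Kowalski's interest in Northgate Group plc, giving 59% + 41% = 100%.
Chain via Ridgefield Capital LLC → Ashford Industries Corp. (R1): 46% × 29% × 24% = 3.2016% of Ironwood Mining NL.
Chain via Bluewater Trust → Slate Pharma AG (R1): 72% × 36% × 14% = 3.6288% of Ironwood Mining NL.
Chain via Northgate Group plc → Copperline Energy Co. (R1): 100% × 24% × 51% = 12.24% of Ironwood Mining NL.
Direct interest in Ironwood Mining NL: 6%.
Aggregating (R3): 3.2016% + 3.6288% + 12.24% + 6% = 25.0704%.

25.0704%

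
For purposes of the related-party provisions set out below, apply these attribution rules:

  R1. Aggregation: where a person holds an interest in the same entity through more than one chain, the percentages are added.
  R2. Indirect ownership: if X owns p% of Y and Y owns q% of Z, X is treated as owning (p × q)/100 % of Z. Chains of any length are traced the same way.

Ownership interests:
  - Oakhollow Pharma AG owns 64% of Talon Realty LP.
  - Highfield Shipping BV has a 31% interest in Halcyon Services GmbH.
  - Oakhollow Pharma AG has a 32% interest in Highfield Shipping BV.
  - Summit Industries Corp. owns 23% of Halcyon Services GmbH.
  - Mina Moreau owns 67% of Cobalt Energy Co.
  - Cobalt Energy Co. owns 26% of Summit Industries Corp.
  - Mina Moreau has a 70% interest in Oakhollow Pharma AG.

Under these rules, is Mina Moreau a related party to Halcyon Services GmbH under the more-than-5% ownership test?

Yes

Chain via Oakhollow Pharma AG → Highfield Shipping BV (R2): 70% × 32% × 31% = 6.944% of Halcyon Services GmbH.
Chain via Cobalt Energy Co. → Summit Industries Corp. (R2): 67% × 26% × 23% = 4.0066% of Halcyon Services GmbH.
Aggregating (R1): 6.944% + 4.0066% = 10.9506%.
10.9506% exceeds the 5% threshold, so Mina is a related party to Halcyon Services GmbH.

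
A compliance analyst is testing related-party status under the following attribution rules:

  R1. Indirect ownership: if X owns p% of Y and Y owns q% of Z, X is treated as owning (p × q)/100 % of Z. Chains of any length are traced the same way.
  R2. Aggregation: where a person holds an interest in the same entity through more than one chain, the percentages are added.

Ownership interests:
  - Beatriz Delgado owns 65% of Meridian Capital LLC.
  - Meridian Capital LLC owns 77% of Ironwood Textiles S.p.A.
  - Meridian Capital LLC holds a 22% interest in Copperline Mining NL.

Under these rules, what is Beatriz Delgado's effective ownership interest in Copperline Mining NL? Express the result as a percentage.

14.3%

Chain via Meridian Capital LLC (R1): 65% × 22% = 14.3% of Copperline Mining NL.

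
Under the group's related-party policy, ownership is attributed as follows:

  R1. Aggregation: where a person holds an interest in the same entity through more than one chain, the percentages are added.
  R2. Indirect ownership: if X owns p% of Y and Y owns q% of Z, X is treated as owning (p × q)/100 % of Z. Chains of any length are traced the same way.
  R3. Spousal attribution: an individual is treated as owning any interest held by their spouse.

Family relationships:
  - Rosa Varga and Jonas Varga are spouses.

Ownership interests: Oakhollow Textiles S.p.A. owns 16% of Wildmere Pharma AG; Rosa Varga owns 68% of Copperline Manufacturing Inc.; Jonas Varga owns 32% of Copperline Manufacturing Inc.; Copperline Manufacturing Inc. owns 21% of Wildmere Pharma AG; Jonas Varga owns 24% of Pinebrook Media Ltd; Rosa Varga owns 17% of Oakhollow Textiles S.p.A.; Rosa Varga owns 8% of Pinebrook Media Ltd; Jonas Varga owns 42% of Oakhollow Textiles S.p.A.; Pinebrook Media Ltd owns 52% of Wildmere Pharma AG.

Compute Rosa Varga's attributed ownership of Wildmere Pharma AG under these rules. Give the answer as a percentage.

By spousal attribution (R3), Rosa Varga is treated as also owning Jonas Varga's interest in Pinebrook Media Ltd, giving 8% + 24% = 32%.
By spousal attribution (R3), Rosa Varga is treated as also owning Jonas Varga's interest in Oakhollow Textiles S.p.A, giving 17% + 42% = 59%.
By spousal attribution (R3), Rosa Varga is treated as also owning Jonas Varga's interest in Copperline Manufacturing Inc, giving 68% + 32% = 100%.
Chain via Pinebrook Media Ltd (R2): 32% × 52% = 16.64% of Wildmere Pharma AG.
Chain via Oakhollow Textiles S.p.A. (R2): 59% × 16% = 9.44% of Wildmere Pharma AG.
Chain via Copperline Manufacturing Inc. (R2): 100% × 21% = 21% of Wildmere Pharma AG.
Aggregating (R1): 16.64% + 9.44% + 21% = 47.08%.

47.08%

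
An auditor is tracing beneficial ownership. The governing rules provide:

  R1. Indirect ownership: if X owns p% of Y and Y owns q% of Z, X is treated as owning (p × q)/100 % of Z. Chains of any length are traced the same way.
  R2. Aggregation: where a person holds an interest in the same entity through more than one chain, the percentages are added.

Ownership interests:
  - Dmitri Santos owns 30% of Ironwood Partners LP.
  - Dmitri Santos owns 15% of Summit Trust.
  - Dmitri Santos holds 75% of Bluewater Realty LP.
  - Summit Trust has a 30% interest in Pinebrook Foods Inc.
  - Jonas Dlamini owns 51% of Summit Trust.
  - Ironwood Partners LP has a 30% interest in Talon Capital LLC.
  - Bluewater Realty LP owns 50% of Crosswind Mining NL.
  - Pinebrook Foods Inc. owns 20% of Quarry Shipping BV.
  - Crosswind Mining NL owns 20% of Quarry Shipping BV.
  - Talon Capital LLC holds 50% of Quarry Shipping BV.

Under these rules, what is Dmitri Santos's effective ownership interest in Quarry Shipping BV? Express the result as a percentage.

Chain via Bluewater Realty LP → Crosswind Mining NL (R1): 75% × 50% × 20% = 7.5% of Quarry Shipping BV.
Chain via Ironwood Partners LP → Talon Capital LLC (R1): 30% × 30% × 50% = 4.5% of Quarry Shipping BV.
Chain via Summit Trust → Pinebrook Foods Inc. (R1): 15% × 30% × 20% = 0.9% of Quarry Shipping BV.
Aggregating (R2): 7.5% + 4.5% + 0.9% = 12.9%.

12.9%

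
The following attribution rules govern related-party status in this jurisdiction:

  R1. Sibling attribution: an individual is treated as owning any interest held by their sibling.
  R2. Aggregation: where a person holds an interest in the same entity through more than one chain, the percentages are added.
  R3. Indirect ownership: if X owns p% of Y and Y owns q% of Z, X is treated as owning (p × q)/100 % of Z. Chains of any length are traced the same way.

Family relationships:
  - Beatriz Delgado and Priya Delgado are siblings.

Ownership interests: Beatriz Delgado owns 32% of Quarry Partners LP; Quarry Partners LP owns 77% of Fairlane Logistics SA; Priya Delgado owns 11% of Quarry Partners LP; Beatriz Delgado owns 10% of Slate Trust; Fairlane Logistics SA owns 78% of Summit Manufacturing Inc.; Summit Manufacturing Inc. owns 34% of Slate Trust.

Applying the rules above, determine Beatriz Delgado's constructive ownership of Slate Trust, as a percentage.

By sibling attribution (R1), Beatriz Delgado is treated as also owning Priya Delgado's interest in Quarry Partners LP, giving 32% + 11% = 43%.
Chain via Quarry Partners LP → Fairlane Logistics SA → Summit Manufacturing Inc. (R3): 43% × 77% × 78% × 34% = 8.780772% of Slate Trust.
Direct interest in Slate Trust: 10%.
Aggregating (R2): 8.780772% + 10% = 18.780772%.

18.780772%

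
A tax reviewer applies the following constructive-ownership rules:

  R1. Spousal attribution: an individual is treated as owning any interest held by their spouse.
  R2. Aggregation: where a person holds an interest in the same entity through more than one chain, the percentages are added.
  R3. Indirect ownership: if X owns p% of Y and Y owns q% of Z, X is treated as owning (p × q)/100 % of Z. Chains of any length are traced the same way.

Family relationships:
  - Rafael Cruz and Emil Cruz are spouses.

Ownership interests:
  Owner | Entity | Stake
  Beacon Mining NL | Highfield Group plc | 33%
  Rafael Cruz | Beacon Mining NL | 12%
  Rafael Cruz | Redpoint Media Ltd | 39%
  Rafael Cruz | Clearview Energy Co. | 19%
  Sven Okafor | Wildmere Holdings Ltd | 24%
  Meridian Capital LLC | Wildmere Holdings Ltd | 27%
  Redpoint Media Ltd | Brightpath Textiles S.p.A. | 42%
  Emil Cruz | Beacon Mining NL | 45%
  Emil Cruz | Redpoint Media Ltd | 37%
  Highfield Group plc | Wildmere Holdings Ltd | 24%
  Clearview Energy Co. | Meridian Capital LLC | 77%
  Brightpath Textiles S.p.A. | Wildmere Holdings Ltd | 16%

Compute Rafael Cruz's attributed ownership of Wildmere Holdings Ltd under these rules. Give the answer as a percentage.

13.5717%

By spousal attribution (R1), Rafael Cruz is treated as also owning Emil Cruz's interest in Beacon Mining NL, giving 12% + 45% = 57%.
By spousal attribution (R1), Rafael Cruz is treated as also owning Emil Cruz's interest in Redpoint Media Ltd, giving 39% + 37% = 76%.
Chain via Clearview Energy Co. → Meridian Capital LLC (R3): 19% × 77% × 27% = 3.9501% of Wildmere Holdings Ltd.
Chain via Beacon Mining NL → Highfield Group plc (R3): 57% × 33% × 24% = 4.5144% of Wildmere Holdings Ltd.
Chain via Redpoint Media Ltd → Brightpath Textiles S.p.A. (R3): 76% × 42% × 16% = 5.1072% of Wildmere Holdings Ltd.
Aggregating (R2): 3.9501% + 4.5144% + 5.1072% = 13.5717%.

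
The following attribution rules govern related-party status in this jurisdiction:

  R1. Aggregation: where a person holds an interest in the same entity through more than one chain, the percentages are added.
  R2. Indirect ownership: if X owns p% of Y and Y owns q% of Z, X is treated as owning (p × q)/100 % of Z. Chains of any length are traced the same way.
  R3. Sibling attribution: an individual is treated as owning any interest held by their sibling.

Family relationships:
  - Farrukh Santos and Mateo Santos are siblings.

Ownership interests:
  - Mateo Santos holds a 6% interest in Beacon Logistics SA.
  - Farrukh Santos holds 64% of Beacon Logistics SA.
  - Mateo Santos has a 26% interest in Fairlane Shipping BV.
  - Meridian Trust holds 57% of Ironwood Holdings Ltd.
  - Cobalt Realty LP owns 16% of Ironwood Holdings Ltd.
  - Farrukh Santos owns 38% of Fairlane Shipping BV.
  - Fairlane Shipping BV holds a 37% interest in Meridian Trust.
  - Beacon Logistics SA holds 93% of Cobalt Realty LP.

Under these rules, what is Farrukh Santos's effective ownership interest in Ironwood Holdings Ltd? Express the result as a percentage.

By sibling attribution (R3), Farrukh Santos is treated as also owning Mateo Santos's interest in Beacon Logistics SA, giving 64% + 6% = 70%.
By sibling attribution (R3), Farrukh Santos is treated as also owning Mateo Santos's interest in Fairlane Shipping BV, giving 38% + 26% = 64%.
Chain via Beacon Logistics SA → Cobalt Realty LP (R2): 70% × 93% × 16% = 10.416% of Ironwood Holdings Ltd.
Chain via Fairlane Shipping BV → Meridian Trust (R2): 64% × 37% × 57% = 13.4976% of Ironwood Holdings Ltd.
Aggregating (R1): 10.416% + 13.4976% = 23.9136%.

23.9136%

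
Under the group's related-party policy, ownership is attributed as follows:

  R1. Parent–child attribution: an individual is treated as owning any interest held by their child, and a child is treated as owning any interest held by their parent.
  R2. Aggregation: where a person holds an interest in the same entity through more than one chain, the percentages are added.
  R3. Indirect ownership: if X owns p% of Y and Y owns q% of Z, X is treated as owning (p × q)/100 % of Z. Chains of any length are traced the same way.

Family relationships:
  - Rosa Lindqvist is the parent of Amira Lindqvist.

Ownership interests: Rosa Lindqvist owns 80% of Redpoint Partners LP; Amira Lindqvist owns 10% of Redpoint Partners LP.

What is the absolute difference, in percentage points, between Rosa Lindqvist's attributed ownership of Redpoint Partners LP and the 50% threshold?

40

By parent–child attribution (R1), Rosa Lindqvist is treated as also owning Amira Lindqvist's interest in Redpoint Partners LP, giving 80% + 10% = 90%.
Direct interest in Redpoint Partners LP: 90%.
90% exceeds the 50% threshold by 40 percentage points.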